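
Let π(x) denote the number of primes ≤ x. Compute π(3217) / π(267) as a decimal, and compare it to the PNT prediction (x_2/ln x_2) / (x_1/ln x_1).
π(3217)/π(267) = 455/56 ≈ 8.1250;  PNT prediction ≈ 8.3355.

π(267) = 56 and π(3217) = 455, so π(3217)/π(267) ≈ 8.1250. The PNT-predicted ratio is (3217/ln(3217)) / (267/ln(267)) ≈ 8.3355. The two agree to within a few percent, as expected.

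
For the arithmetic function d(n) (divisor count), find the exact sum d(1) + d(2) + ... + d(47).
Σ_{n ≤ 47} d(n) = 188

Compute d(n) for each 1 ≤ n ≤ 47: d(1) = 1, d(2) = 2, d(3) = 2, d(4) = 3, d(5) = 2, d(6) = 4, d(7) = 2, d(8) = 4, d(9) = 3, d(10) = 4, d(11) = 2, d(12) = 6, d(13) = 2, d(14) = 4, d(15) = 4, d(16) = 5, d(17) = 2, d(18) = 6, d(19) = 2, d(20) = 6, d(21) = 4, d(22) = 4, d(23) = 2, d(24) = 8, d(25) = 3, d(26) = 4, d(27) = 4, d(28) = 6, d(29) = 2, d(30) = 8, d(31) = 2, d(32) = 6, d(33) = 4, d(34) = 4, d(35) = 4, d(36) = 9, d(37) = 2, d(38) = 4, d(39) = 4, d(40) = 8, d(41) = 2, d(42) = 8, d(43) = 2, d(44) = 6, d(45) = 6, d(46) = 4, d(47) = 2. Summing all 47 values: 188. (Dirichlet's divisor formula: Σ_{n ≤ x} d(n) = x ln(x) + (2γ − 1) x + O(√x). For x = 47, the asymptotic estimate is ≈ 188.22.)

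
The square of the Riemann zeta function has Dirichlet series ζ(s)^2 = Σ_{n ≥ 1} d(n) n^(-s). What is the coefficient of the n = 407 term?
d(407) = 4

ζ(s)^2 = (Σ 1/m^s)(Σ 1/k^s). The coefficient of 1/n^s in the product is the number of ordered pairs (m, k) with mk = n, which equals d(n). For n = 407, divisors are [1, 11, 37, 407], so d(407) = 4.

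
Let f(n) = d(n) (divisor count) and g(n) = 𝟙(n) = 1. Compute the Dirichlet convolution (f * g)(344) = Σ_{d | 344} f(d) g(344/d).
(d * 𝟙)(344) = 30

Divisors of 344: [1, 2, 4, 8, 43, 86, 172, 344]. For each d | 344:
  d = 1: d(1) · 𝟙(344/1) = 1 · 1 = 1
  d = 2: d(2) · 𝟙(344/2) = 2 · 1 = 2
  d = 4: d(4) · 𝟙(344/4) = 3 · 1 = 3
  d = 8: d(8) · 𝟙(344/8) = 4 · 1 = 4
  d = 43: d(43) · 𝟙(344/43) = 2 · 1 = 2
  d = 86: d(86) · 𝟙(344/86) = 4 · 1 = 4
  d = 172: d(172) · 𝟙(344/172) = 6 · 1 = 6
  d = 344: d(344) · 𝟙(344/344) = 8 · 1 = 8
Summing: (d * 𝟙)(344) = 1 + 2 + 3 + 4 + 2 + 4 + 6 + 8 = 30.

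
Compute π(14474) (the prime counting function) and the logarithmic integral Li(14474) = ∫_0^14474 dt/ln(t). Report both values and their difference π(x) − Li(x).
π(14474) = 1696;  Li(14474) ≈ 1721.82;  π(x) − Li(x) ≈ -25.82.

Direct count of primes ≤ 14474 gives π(14474) = 1696. Numerical evaluation of the logarithmic integral gives Li(14474) ≈ 1721.82. The difference π(x) − Li(x) ≈ -25.82 is typically negative for small/moderate x (Li(x) overestimates), though Littlewood's theorem shows this sign changes infinitely often.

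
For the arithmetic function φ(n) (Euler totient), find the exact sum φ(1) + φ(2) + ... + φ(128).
Σ_{n ≤ 128} φ(n) = 5022

Compute φ(n) for each 1 ≤ n ≤ 128: φ(1) = 1, φ(2) = 1, φ(3) = 2, φ(4) = 2, φ(5) = 4, φ(6) = 2, φ(7) = 6, φ(8) = 4, φ(9) = 6, φ(10) = 4, φ(11) = 10, φ(12) = 4, φ(13) = 12, φ(14) = 6, φ(15) = 8, φ(16) = 8, φ(17) = 16, φ(18) = 6, φ(19) = 18, φ(20) = 8, φ(21) = 12, φ(22) = 10, φ(23) = 22, φ(24) = 8, φ(25) = 20, φ(26) = 12, φ(27) = 18, φ(28) = 12, φ(29) = 28, φ(30) = 8, φ(31) = 30, φ(32) = 16, φ(33) = 20, φ(34) = 16, φ(35) = 24, φ(36) = 12, φ(37) = 36, φ(38) = 18, φ(39) = 24, φ(40) = 16, φ(41) = 40, φ(42) = 12, φ(43) = 42, φ(44) = 20, φ(45) = 24, φ(46) = 22, φ(47) = 46, φ(48) = 16, φ(49) = 42, φ(50) = 20, φ(51) = 32, φ(52) = 24, φ(53) = 52, φ(54) = 18, φ(55) = 40, φ(56) = 24, φ(57) = 36, φ(58) = 28, φ(59) = 58, φ(60) = 16, φ(61) = 60, φ(62) = 30, φ(63) = 36, φ(64) = 32, φ(65) = 48, φ(66) = 20, φ(67) = 66, φ(68) = 32, φ(69) = 44, φ(70) = 24, φ(71) = 70, φ(72) = 24, φ(73) = 72, φ(74) = 36, φ(75) = 40, φ(76) = 36, φ(77) = 60, φ(78) = 24, φ(79) = 78, φ(80) = 32, φ(81) = 54, φ(82) = 40, φ(83) = 82, φ(84) = 24, φ(85) = 64, φ(86) = 42, φ(87) = 56, φ(88) = 40, φ(89) = 88, φ(90) = 24, φ(91) = 72, φ(92) = 44, φ(93) = 60, φ(94) = 46, φ(95) = 72, φ(96) = 32, φ(97) = 96, φ(98) = 42, φ(99) = 60, φ(100) = 40, φ(101) = 100, φ(102) = 32, φ(103) = 102, φ(104) = 48, φ(105) = 48, φ(106) = 52, φ(107) = 106, φ(108) = 36, φ(109) = 108, φ(110) = 40, φ(111) = 72, φ(112) = 48, φ(113) = 112, φ(114) = 36, φ(115) = 88, φ(116) = 56, φ(117) = 72, φ(118) = 58, φ(119) = 96, φ(120) = 32, φ(121) = 110, φ(122) = 60, φ(123) = 80, φ(124) = 60, φ(125) = 100, φ(126) = 36, φ(127) = 126, φ(128) = 64. Summing all 128 values: 5022. (Average order: Σ_{n ≤ x} φ(n) ~ (3/π²) x². For x = 128, (3/π²)·128² ≈ 4980.14.)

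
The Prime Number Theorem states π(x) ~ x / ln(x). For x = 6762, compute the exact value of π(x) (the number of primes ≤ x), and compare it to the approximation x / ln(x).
π(6762) = 870;  x/ln(x) ≈ 766.75;  relative error ≈ 11.87%.

Directly count primes up to 6762: π(6762) = 870. The PNT approximation gives 6762/ln(6762) ≈ 6762/8.81907 ≈ 766.75. Relative error (π(x) − x/ln(x)) / π(x) ≈ 11.87%; the approximation is known to undercount slightly (Li(x) is a better estimate).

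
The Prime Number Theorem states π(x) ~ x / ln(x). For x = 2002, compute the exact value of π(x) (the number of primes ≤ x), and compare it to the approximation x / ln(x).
π(2002) = 303;  x/ln(x) ≈ 263.36;  relative error ≈ 13.08%.

Directly count primes up to 2002: π(2002) = 303. The PNT approximation gives 2002/ln(2002) ≈ 2002/7.60190 ≈ 263.36. Relative error (π(x) − x/ln(x)) / π(x) ≈ 13.08%; the approximation is known to undercount slightly (Li(x) is a better estimate).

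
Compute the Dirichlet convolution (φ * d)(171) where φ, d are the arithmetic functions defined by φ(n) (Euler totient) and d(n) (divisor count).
(φ * d)(171) = 260

Divisors of 171: [1, 3, 9, 19, 57, 171]. For each d | 171:
  d = 1: φ(1) · d(171/1) = 1 · 6 = 6
  d = 3: φ(3) · d(171/3) = 2 · 4 = 8
  d = 9: φ(9) · d(171/9) = 6 · 2 = 12
  d = 19: φ(19) · d(171/19) = 18 · 3 = 54
  d = 57: φ(57) · d(171/57) = 36 · 2 = 72
  d = 171: φ(171) · d(171/171) = 108 · 1 = 108
Summing: (φ * d)(171) = 6 + 8 + 12 + 54 + 72 + 108 = 260.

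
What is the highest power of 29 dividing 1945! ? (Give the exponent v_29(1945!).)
v_29(1945!) = 69

Legendre's formula: v_p(n!) = Σ_{k ≥ 1} ⌊n / p^k⌋. For p = 29, n = 1945, the terms are:
  ⌊1945/29^1⌋ = ⌊1945/29⌋ = 67
  ⌊1945/29^2⌋ = ⌊1945/841⌋ = 2
(the next term ⌊1945/29^3⌋ = 0, terminating the sum). Summing: v_29(1945!) = 67 + 2 = 69.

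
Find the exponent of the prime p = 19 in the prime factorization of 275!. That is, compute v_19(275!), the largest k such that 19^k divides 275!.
v_19(275!) = 14

Legendre's formula: v_p(n!) = Σ_{k ≥ 1} ⌊n / p^k⌋. For p = 19, n = 275, the terms are:
  ⌊275/19^1⌋ = ⌊275/19⌋ = 14
(the next term ⌊275/19^2⌋ = 0, terminating the sum). Summing: v_19(275!) = 14 = 14.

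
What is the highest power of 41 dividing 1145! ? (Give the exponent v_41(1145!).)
v_41(1145!) = 27

Legendre's formula: v_p(n!) = Σ_{k ≥ 1} ⌊n / p^k⌋. For p = 41, n = 1145, the terms are:
  ⌊1145/41^1⌋ = ⌊1145/41⌋ = 27
(the next term ⌊1145/41^2⌋ = 0, terminating the sum). Summing: v_41(1145!) = 27 = 27.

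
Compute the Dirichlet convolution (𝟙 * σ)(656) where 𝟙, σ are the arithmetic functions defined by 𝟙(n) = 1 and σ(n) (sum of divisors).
(𝟙 * σ)(656) = 2451

Divisors of 656: [1, 2, 4, 8, 16, 41, 82, 164, 328, 656]. For each d | 656:
  d = 1: 𝟙(1) · σ(656/1) = 1 · 1302 = 1302
  d = 2: 𝟙(2) · σ(656/2) = 1 · 630 = 630
  d = 4: 𝟙(4) · σ(656/4) = 1 · 294 = 294
  d = 8: 𝟙(8) · σ(656/8) = 1 · 126 = 126
  d = 16: 𝟙(16) · σ(656/16) = 1 · 42 = 42
  d = 41: 𝟙(41) · σ(656/41) = 1 · 31 = 31
  d = 82: 𝟙(82) · σ(656/82) = 1 · 15 = 15
  d = 164: 𝟙(164) · σ(656/164) = 1 · 7 = 7
  d = 328: 𝟙(328) · σ(656/328) = 1 · 3 = 3
  d = 656: 𝟙(656) · σ(656/656) = 1 · 1 = 1
Summing: (𝟙 * σ)(656) = 1302 + 630 + 294 + 126 + 42 + 31 + 15 + 7 + 3 + 1 = 2451.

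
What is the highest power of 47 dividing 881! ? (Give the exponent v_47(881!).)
v_47(881!) = 18

Legendre's formula: v_p(n!) = Σ_{k ≥ 1} ⌊n / p^k⌋. For p = 47, n = 881, the terms are:
  ⌊881/47^1⌋ = ⌊881/47⌋ = 18
(the next term ⌊881/47^2⌋ = 0, terminating the sum). Summing: v_47(881!) = 18 = 18.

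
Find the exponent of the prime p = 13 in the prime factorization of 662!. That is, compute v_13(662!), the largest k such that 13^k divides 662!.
v_13(662!) = 53

Legendre's formula: v_p(n!) = Σ_{k ≥ 1} ⌊n / p^k⌋. For p = 13, n = 662, the terms are:
  ⌊662/13^1⌋ = ⌊662/13⌋ = 50
  ⌊662/13^2⌋ = ⌊662/169⌋ = 3
(the next term ⌊662/13^3⌋ = 0, terminating the sum). Summing: v_13(662!) = 50 + 3 = 53.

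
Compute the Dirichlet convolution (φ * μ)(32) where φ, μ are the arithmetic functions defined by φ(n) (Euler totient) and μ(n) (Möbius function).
(φ * μ)(32) = 8

Divisors of 32: [1, 2, 4, 8, 16, 32]. For each d | 32:
  d = 1: φ(1) · μ(32/1) = 1 · 0 = 0
  d = 2: φ(2) · μ(32/2) = 1 · 0 = 0
  d = 4: φ(4) · μ(32/4) = 2 · 0 = 0
  d = 8: φ(8) · μ(32/8) = 4 · 0 = 0
  d = 16: φ(16) · μ(32/16) = 8 · -1 = -8
  d = 32: φ(32) · μ(32/32) = 16 · 1 = 16
Summing: (φ * μ)(32) = 0 + 0 + 0 + 0 + -8 + 16 = 8.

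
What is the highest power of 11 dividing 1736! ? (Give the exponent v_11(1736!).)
v_11(1736!) = 172

Legendre's formula: v_p(n!) = Σ_{k ≥ 1} ⌊n / p^k⌋. For p = 11, n = 1736, the terms are:
  ⌊1736/11^1⌋ = ⌊1736/11⌋ = 157
  ⌊1736/11^2⌋ = ⌊1736/121⌋ = 14
  ⌊1736/11^3⌋ = ⌊1736/1331⌋ = 1
(the next term ⌊1736/11^4⌋ = 0, terminating the sum). Summing: v_11(1736!) = 157 + 14 + 1 = 172.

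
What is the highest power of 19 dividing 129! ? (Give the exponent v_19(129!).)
v_19(129!) = 6

Legendre's formula: v_p(n!) = Σ_{k ≥ 1} ⌊n / p^k⌋. For p = 19, n = 129, the terms are:
  ⌊129/19^1⌋ = ⌊129/19⌋ = 6
(the next term ⌊129/19^2⌋ = 0, terminating the sum). Summing: v_19(129!) = 6 = 6.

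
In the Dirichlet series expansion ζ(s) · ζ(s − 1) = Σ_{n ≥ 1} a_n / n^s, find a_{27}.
σ(27) = 40

In the product (Σ m^0/m^s)(Σ k / k^s) = Σ (Σ_{d | n} d) / n^s, the coefficient of 1/n^s is σ(n) = Σ_{d | n} d. For n = 27, divisors are [1, 3, 9, 27]; summing: σ(27) = 40.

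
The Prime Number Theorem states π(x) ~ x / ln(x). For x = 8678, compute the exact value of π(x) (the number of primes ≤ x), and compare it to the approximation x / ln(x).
π(8678) = 1080;  x/ln(x) ≈ 956.93;  relative error ≈ 11.40%.

Directly count primes up to 8678: π(8678) = 1080. The PNT approximation gives 8678/ln(8678) ≈ 8678/9.06855 ≈ 956.93. Relative error (π(x) − x/ln(x)) / π(x) ≈ 11.40%; the approximation is known to undercount slightly (Li(x) is a better estimate).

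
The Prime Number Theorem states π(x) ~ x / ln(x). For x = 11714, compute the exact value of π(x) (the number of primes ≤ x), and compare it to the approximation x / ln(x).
π(11714) = 1405;  x/ln(x) ≈ 1250.35;  relative error ≈ 11.01%.

Directly count primes up to 11714: π(11714) = 1405. The PNT approximation gives 11714/ln(11714) ≈ 11714/9.36854 ≈ 1250.35. Relative error (π(x) − x/ln(x)) / π(x) ≈ 11.01%; the approximation is known to undercount slightly (Li(x) is a better estimate).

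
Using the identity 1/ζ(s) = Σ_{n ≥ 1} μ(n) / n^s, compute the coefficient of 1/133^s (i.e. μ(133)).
μ(133) = 1

Factor n = 133 = 7 · 19. μ(n) = 0 if any exponent ≥ 2 (not squarefree); otherwise μ(n) = (−1)^{ω(n)} where ω(n) is the number of distinct prime factors. Applying: μ(133) = 1.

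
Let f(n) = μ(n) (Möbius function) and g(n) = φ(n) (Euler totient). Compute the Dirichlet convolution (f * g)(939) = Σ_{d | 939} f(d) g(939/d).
(μ * φ)(939) = 311

Divisors of 939: [1, 3, 313, 939]. For each d | 939:
  d = 1: μ(1) · φ(939/1) = 1 · 624 = 624
  d = 3: μ(3) · φ(939/3) = -1 · 312 = -312
  d = 313: μ(313) · φ(939/313) = -1 · 2 = -2
  d = 939: μ(939) · φ(939/939) = 1 · 1 = 1
Summing: (μ * φ)(939) = 624 + -312 + -2 + 1 = 311.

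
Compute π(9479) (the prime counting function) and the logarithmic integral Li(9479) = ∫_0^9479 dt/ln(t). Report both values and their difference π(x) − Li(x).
π(9479) = 1175;  Li(9479) ≈ 1189.41;  π(x) − Li(x) ≈ -14.41.

Direct count of primes ≤ 9479 gives π(9479) = 1175. Numerical evaluation of the logarithmic integral gives Li(9479) ≈ 1189.41. The difference π(x) − Li(x) ≈ -14.41 is typically negative for small/moderate x (Li(x) overestimates), though Littlewood's theorem shows this sign changes infinitely often.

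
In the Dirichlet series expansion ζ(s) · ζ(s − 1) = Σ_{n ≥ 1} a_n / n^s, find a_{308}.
σ(308) = 672

In the product (Σ m^0/m^s)(Σ k / k^s) = Σ (Σ_{d | n} d) / n^s, the coefficient of 1/n^s is σ(n) = Σ_{d | n} d. For n = 308, divisors are [1, 2, 4, 7, 11, 14, 22, 28, 44, 77, 154, 308]; summing: σ(308) = 672.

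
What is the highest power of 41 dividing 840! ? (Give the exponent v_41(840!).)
v_41(840!) = 20

Legendre's formula: v_p(n!) = Σ_{k ≥ 1} ⌊n / p^k⌋. For p = 41, n = 840, the terms are:
  ⌊840/41^1⌋ = ⌊840/41⌋ = 20
(the next term ⌊840/41^2⌋ = 0, terminating the sum). Summing: v_41(840!) = 20 = 20.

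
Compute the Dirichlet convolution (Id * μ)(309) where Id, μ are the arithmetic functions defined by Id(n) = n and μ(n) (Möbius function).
(Id * μ)(309) = 204

Divisors of 309: [1, 3, 103, 309]. For each d | 309:
  d = 1: Id(1) · μ(309/1) = 1 · 1 = 1
  d = 3: Id(3) · μ(309/3) = 3 · -1 = -3
  d = 103: Id(103) · μ(309/103) = 103 · -1 = -103
  d = 309: Id(309) · μ(309/309) = 309 · 1 = 309
Summing: (Id * μ)(309) = 1 + -3 + -103 + 309 = 204.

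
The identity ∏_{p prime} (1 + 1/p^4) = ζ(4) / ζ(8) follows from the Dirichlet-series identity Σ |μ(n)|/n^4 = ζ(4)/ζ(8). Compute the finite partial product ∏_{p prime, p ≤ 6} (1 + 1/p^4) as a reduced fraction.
∏ = 218161/202500

The primes p ≤ 6 are [2, 3, 5]. For each, (1 + 1/p^4) = (p^4 + 1)/p^4. Multiplying these fractions over p ∈ [2, 3, 5] gives 218161/202500. (In the limit P → ∞ this tends to ζ(4)/ζ(8).)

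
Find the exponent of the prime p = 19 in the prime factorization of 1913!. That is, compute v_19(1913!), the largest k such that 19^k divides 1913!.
v_19(1913!) = 105

Legendre's formula: v_p(n!) = Σ_{k ≥ 1} ⌊n / p^k⌋. For p = 19, n = 1913, the terms are:
  ⌊1913/19^1⌋ = ⌊1913/19⌋ = 100
  ⌊1913/19^2⌋ = ⌊1913/361⌋ = 5
(the next term ⌊1913/19^3⌋ = 0, terminating the sum). Summing: v_19(1913!) = 100 + 5 = 105.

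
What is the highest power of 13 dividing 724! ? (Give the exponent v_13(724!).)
v_13(724!) = 59

Legendre's formula: v_p(n!) = Σ_{k ≥ 1} ⌊n / p^k⌋. For p = 13, n = 724, the terms are:
  ⌊724/13^1⌋ = ⌊724/13⌋ = 55
  ⌊724/13^2⌋ = ⌊724/169⌋ = 4
(the next term ⌊724/13^3⌋ = 0, terminating the sum). Summing: v_13(724!) = 55 + 4 = 59.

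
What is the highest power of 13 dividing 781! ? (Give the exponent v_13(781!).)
v_13(781!) = 64

Legendre's formula: v_p(n!) = Σ_{k ≥ 1} ⌊n / p^k⌋. For p = 13, n = 781, the terms are:
  ⌊781/13^1⌋ = ⌊781/13⌋ = 60
  ⌊781/13^2⌋ = ⌊781/169⌋ = 4
(the next term ⌊781/13^3⌋ = 0, terminating the sum). Summing: v_13(781!) = 60 + 4 = 64.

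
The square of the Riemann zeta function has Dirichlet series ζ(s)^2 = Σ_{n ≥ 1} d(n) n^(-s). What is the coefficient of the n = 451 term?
d(451) = 4

ζ(s)^2 = (Σ 1/m^s)(Σ 1/k^s). The coefficient of 1/n^s in the product is the number of ordered pairs (m, k) with mk = n, which equals d(n). For n = 451, divisors are [1, 11, 41, 451], so d(451) = 4.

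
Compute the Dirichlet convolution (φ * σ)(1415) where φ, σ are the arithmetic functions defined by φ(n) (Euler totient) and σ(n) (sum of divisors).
(φ * σ)(1415) = 5660

Divisors of 1415: [1, 5, 283, 1415]. For each d | 1415:
  d = 1: φ(1) · σ(1415/1) = 1 · 1704 = 1704
  d = 5: φ(5) · σ(1415/5) = 4 · 284 = 1136
  d = 283: φ(283) · σ(1415/283) = 282 · 6 = 1692
  d = 1415: φ(1415) · σ(1415/1415) = 1128 · 1 = 1128
Summing: (φ * σ)(1415) = 1704 + 1136 + 1692 + 1128 = 5660.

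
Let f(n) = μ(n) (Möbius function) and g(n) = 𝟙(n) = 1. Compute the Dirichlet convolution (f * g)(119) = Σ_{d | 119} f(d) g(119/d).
(μ * 𝟙)(119) = 0

Divisors of 119: [1, 7, 17, 119]. For each d | 119:
  d = 1: μ(1) · 𝟙(119/1) = 1 · 1 = 1
  d = 7: μ(7) · 𝟙(119/7) = -1 · 1 = -1
  d = 17: μ(17) · 𝟙(119/17) = -1 · 1 = -1
  d = 119: μ(119) · 𝟙(119/119) = 1 · 1 = 1
Summing: (μ * 𝟙)(119) = 1 + -1 + -1 + 1 = 0.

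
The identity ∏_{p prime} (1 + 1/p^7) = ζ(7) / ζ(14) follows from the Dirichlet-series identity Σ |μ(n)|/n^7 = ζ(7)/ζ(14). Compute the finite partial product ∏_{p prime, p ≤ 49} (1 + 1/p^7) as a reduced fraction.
∏ = 263853992248183929955588067841649958807762565359040660091503223132247928290282626850939575242745161896165376/261685269908462752626449098337825267072687203746267710284915637456014619560925349129829845059340019784340625

The primes p ≤ 49 are [2, 3, 5, 7, 11, 13, 17, 19, 23, 29, 31, 37, 41, 43, 47]. For each, (1 + 1/p^7) = (p^7 + 1)/p^7. Multiplying these fractions over p ∈ [2, 3, 5, 7, 11, 13, 17, 19, 23, 29, 31, 37, 41, 43, 47] gives 263853992248183929955588067841649958807762565359040660091503223132247928290282626850939575242745161896165376/261685269908462752626449098337825267072687203746267710284915637456014619560925349129829845059340019784340625. (In the limit P → ∞ this tends to ζ(7)/ζ(14).)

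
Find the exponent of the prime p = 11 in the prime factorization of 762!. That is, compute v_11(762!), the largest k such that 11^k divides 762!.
v_11(762!) = 75

Legendre's formula: v_p(n!) = Σ_{k ≥ 1} ⌊n / p^k⌋. For p = 11, n = 762, the terms are:
  ⌊762/11^1⌋ = ⌊762/11⌋ = 69
  ⌊762/11^2⌋ = ⌊762/121⌋ = 6
(the next term ⌊762/11^3⌋ = 0, terminating the sum). Summing: v_11(762!) = 69 + 6 = 75.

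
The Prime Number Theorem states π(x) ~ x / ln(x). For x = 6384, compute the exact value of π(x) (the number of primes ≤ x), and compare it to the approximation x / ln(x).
π(6384) = 832;  x/ln(x) ≈ 728.64;  relative error ≈ 12.42%.

Directly count primes up to 6384: π(6384) = 832. The PNT approximation gives 6384/ln(6384) ≈ 6384/8.76155 ≈ 728.64. Relative error (π(x) − x/ln(x)) / π(x) ≈ 12.42%; the approximation is known to undercount slightly (Li(x) is a better estimate).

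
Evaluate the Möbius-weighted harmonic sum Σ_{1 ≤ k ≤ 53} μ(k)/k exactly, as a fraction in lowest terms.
Σ μ(k)/k = -214765271462202733/10863052825730014910

Values of μ(k) for 1 ≤ k ≤ 53: μ(1) = 1, μ(2) = -1, μ(3) = -1, μ(5) = -1, μ(6) = 1, μ(7) = -1, μ(10) = 1, μ(11) = -1, μ(13) = -1, μ(14) = 1, μ(15) = 1, μ(17) = -1, μ(19) = -1, μ(21) = 1, μ(22) = 1, μ(23) = -1, μ(26) = 1, μ(29) = -1, μ(30) = -1, μ(31) = -1, μ(33) = 1, μ(34) = 1, μ(35) = 1, μ(37) = -1, μ(38) = 1, μ(39) = 1, μ(41) = -1, μ(42) = -1, μ(43) = -1, μ(46) = 1, μ(47) = -1, μ(51) = 1, μ(53) = -1, with μ = 0 on non-squarefree integers. Summing μ(k)/k for k where μ(k) ≠ 0 gives -214765271462202733/10863052825730014910 ≈ -0.0198. (PNT ⟺ this sum → 0 as n → ∞.)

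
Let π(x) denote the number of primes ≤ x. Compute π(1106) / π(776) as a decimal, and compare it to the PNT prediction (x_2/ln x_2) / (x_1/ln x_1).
π(1106)/π(776) = 185/137 ≈ 1.3504;  PNT prediction ≈ 1.3532.

π(776) = 137 and π(1106) = 185, so π(1106)/π(776) ≈ 1.3504. The PNT-predicted ratio is (1106/ln(1106)) / (776/ln(776)) ≈ 1.3532. The two agree to within a few percent, as expected.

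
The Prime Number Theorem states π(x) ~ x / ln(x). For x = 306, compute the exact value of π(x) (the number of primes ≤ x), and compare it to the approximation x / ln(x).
π(306) = 62;  x/ln(x) ≈ 53.46;  relative error ≈ 13.77%.

Directly count primes up to 306: π(306) = 62. The PNT approximation gives 306/ln(306) ≈ 306/5.72359 ≈ 53.46. Relative error (π(x) − x/ln(x)) / π(x) ≈ 13.77%; the approximation is known to undercount slightly (Li(x) is a better estimate).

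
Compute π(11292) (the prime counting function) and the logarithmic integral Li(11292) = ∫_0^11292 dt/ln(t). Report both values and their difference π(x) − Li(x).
π(11292) = 1365;  Li(11292) ≈ 1385.48;  π(x) − Li(x) ≈ -20.48.

Direct count of primes ≤ 11292 gives π(11292) = 1365. Numerical evaluation of the logarithmic integral gives Li(11292) ≈ 1385.48. The difference π(x) − Li(x) ≈ -20.48 is typically negative for small/moderate x (Li(x) overestimates), though Littlewood's theorem shows this sign changes infinitely often.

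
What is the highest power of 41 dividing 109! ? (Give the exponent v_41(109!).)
v_41(109!) = 2

Legendre's formula: v_p(n!) = Σ_{k ≥ 1} ⌊n / p^k⌋. For p = 41, n = 109, the terms are:
  ⌊109/41^1⌋ = ⌊109/41⌋ = 2
(the next term ⌊109/41^2⌋ = 0, terminating the sum). Summing: v_41(109!) = 2 = 2.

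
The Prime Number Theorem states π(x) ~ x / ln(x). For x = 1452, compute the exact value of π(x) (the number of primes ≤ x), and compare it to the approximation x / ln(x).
π(1452) = 230;  x/ln(x) ≈ 199.43;  relative error ≈ 13.29%.

Directly count primes up to 1452: π(1452) = 230. The PNT approximation gives 1452/ln(1452) ≈ 1452/7.28070 ≈ 199.43. Relative error (π(x) − x/ln(x)) / π(x) ≈ 13.29%; the approximation is known to undercount slightly (Li(x) is a better estimate).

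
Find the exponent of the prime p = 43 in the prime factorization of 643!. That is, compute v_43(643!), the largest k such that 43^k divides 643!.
v_43(643!) = 14

Legendre's formula: v_p(n!) = Σ_{k ≥ 1} ⌊n / p^k⌋. For p = 43, n = 643, the terms are:
  ⌊643/43^1⌋ = ⌊643/43⌋ = 14
(the next term ⌊643/43^2⌋ = 0, terminating the sum). Summing: v_43(643!) = 14 = 14.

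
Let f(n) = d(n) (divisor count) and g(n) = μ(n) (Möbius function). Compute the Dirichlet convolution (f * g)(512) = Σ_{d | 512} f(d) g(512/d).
(d * μ)(512) = 1

Divisors of 512: [1, 2, 4, 8, 16, 32, 64, 128, 256, 512]. For each d | 512:
  d = 1: d(1) · μ(512/1) = 1 · 0 = 0
  d = 2: d(2) · μ(512/2) = 2 · 0 = 0
  d = 4: d(4) · μ(512/4) = 3 · 0 = 0
  d = 8: d(8) · μ(512/8) = 4 · 0 = 0
  d = 16: d(16) · μ(512/16) = 5 · 0 = 0
  d = 32: d(32) · μ(512/32) = 6 · 0 = 0
  d = 64: d(64) · μ(512/64) = 7 · 0 = 0
  d = 128: d(128) · μ(512/128) = 8 · 0 = 0
  d = 256: d(256) · μ(512/256) = 9 · -1 = -9
  d = 512: d(512) · μ(512/512) = 10 · 1 = 10
Summing: (d * μ)(512) = 0 + 0 + 0 + 0 + 0 + 0 + 0 + 0 + -9 + 10 = 1.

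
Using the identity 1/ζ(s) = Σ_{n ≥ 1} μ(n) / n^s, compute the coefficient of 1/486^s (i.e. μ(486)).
μ(486) = 0

Factor n = 486 = 2 · 3^5. μ(n) = 0 if any exponent ≥ 2 (not squarefree); otherwise μ(n) = (−1)^{ω(n)} where ω(n) is the number of distinct prime factors. Applying: μ(486) = 0.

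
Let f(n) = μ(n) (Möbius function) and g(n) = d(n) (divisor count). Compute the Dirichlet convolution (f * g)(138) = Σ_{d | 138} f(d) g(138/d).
(μ * d)(138) = 1

Divisors of 138: [1, 2, 3, 6, 23, 46, 69, 138]. For each d | 138:
  d = 1: μ(1) · d(138/1) = 1 · 8 = 8
  d = 2: μ(2) · d(138/2) = -1 · 4 = -4
  d = 3: μ(3) · d(138/3) = -1 · 4 = -4
  d = 6: μ(6) · d(138/6) = 1 · 2 = 2
  d = 23: μ(23) · d(138/23) = -1 · 4 = -4
  d = 46: μ(46) · d(138/46) = 1 · 2 = 2
  d = 69: μ(69) · d(138/69) = 1 · 2 = 2
  d = 138: μ(138) · d(138/138) = -1 · 1 = -1
Summing: (μ * d)(138) = 8 + -4 + -4 + 2 + -4 + 2 + 2 + -1 = 1.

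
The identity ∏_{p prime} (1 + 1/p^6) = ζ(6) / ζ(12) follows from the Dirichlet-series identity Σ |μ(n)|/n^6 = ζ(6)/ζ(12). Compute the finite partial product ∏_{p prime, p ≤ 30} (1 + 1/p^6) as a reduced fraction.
∏ = 31344089837749802352541348305925546573376360/30817336289378345714068650938087086407533397

The primes p ≤ 30 are [2, 3, 5, 7, 11, 13, 17, 19, 23, 29]. For each, (1 + 1/p^6) = (p^6 + 1)/p^6. Multiplying these fractions over p ∈ [2, 3, 5, 7, 11, 13, 17, 19, 23, 29] gives 31344089837749802352541348305925546573376360/30817336289378345714068650938087086407533397. (In the limit P → ∞ this tends to ζ(6)/ζ(12).)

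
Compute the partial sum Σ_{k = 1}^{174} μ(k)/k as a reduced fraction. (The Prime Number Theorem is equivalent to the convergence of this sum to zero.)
Σ μ(k)/k = -291895861671370214401988773976597804369856804354890517841750669749/27764983964554203230141949225149376041830084932479143674493613998285

Values of μ(k) for 1 ≤ k ≤ 174: μ(1) = 1, μ(2) = -1, μ(3) = -1, μ(5) = -1, μ(6) = 1, μ(7) = -1, μ(10) = 1, μ(11) = -1, μ(13) = -1, μ(14) = 1, μ(15) = 1, μ(17) = -1, μ(19) = -1, μ(21) = 1, μ(22) = 1, μ(23) = -1, μ(26) = 1, μ(29) = -1, μ(30) = -1, μ(31) = -1, μ(33) = 1, μ(34) = 1, μ(35) = 1, μ(37) = -1, μ(38) = 1, μ(39) = 1, μ(41) = -1, μ(42) = -1, μ(43) = -1, μ(46) = 1, μ(47) = -1, μ(51) = 1, μ(53) = -1, μ(55) = 1, μ(57) = 1, μ(58) = 1, μ(59) = -1, μ(61) = -1, μ(62) = 1, μ(65) = 1, μ(66) = -1, μ(67) = -1, μ(69) = 1, μ(70) = -1, μ(71) = -1, μ(73) = -1, μ(74) = 1, μ(77) = 1, μ(78) = -1, μ(79) = -1, μ(82) = 1, μ(83) = -1, μ(85) = 1, μ(86) = 1, μ(87) = 1, μ(89) = -1, μ(91) = 1, μ(93) = 1, μ(94) = 1, μ(95) = 1, μ(97) = -1, μ(101) = -1, μ(102) = -1, μ(103) = -1, μ(105) = -1, μ(106) = 1, μ(107) = -1, μ(109) = -1, μ(110) = -1, μ(111) = 1, μ(113) = -1, μ(114) = -1, μ(115) = 1, μ(118) = 1, μ(119) = 1, μ(122) = 1, μ(123) = 1, μ(127) = -1, μ(129) = 1, μ(130) = -1, μ(131) = -1, μ(133) = 1, μ(134) = 1, μ(137) = -1, μ(138) = -1, μ(139) = -1, μ(141) = 1, μ(142) = 1, μ(143) = 1, μ(145) = 1, μ(146) = 1, μ(149) = -1, μ(151) = -1, μ(154) = -1, μ(155) = 1, μ(157) = -1, μ(158) = 1, μ(159) = 1, μ(161) = 1, μ(163) = -1, μ(165) = -1, μ(166) = 1, μ(167) = -1, μ(170) = -1, μ(173) = -1, μ(174) = -1, with μ = 0 on non-squarefree integers. Summing μ(k)/k for k where μ(k) ≠ 0 gives -291895861671370214401988773976597804369856804354890517841750669749/27764983964554203230141949225149376041830084932479143674493613998285 ≈ -0.0105. (PNT ⟺ this sum → 0 as n → ∞.)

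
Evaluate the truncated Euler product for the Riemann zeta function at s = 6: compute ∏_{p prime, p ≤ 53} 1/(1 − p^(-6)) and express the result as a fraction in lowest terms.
∏ = 16399916697843255011967930971578711261087839227653922144798329822985430357794635/16120340632419383592544649060829667066167081196619966516987203957241678930116608

The primes p ≤ 53 are [2, 3, 5, 7, 11, 13, 17, 19, 23, 29, 31, 37, 41, 43, 47, 53]. For each prime, (1 − 1/p^6)^(-1) = p^6 / (p^6 − 1). The product is (1 − 1/2^6)^(-1), (1 − 1/3^6)^(-1), (1 − 1/5^6)^(-1), (1 − 1/7^6)^(-1), (1 − 1/11^6)^(-1), (1 − 1/13^6)^(-1), (1 − 1/17^6)^(-1), (1 − 1/19^6)^(-1), (1 − 1/23^6)^(-1), (1 − 1/29^6)^(-1), (1 − 1/31^6)^(-1), (1 − 1/37^6)^(-1), (1 − 1/41^6)^(-1), (1 − 1/43^6)^(-1), (1 − 1/47^6)^(-1), (1 − 1/53^6)^(-1) = ∏ p^6 / (p^6 − 1) = 16399916697843255011967930971578711261087839227653922144798329822985430357794635/16120340632419383592544649060829667066167081196619966516987203957241678930116608.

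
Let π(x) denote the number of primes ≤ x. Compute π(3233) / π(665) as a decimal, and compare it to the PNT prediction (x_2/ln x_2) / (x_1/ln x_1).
π(3233)/π(665) = 457/121 ≈ 3.7769;  PNT prediction ≈ 3.9103.

π(665) = 121 and π(3233) = 457, so π(3233)/π(665) ≈ 3.7769. The PNT-predicted ratio is (3233/ln(3233)) / (665/ln(665)) ≈ 3.9103. The two agree to within a few percent, as expected.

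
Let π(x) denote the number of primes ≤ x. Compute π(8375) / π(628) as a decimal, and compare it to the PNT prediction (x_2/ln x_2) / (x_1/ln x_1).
π(8375)/π(628) = 1048/114 ≈ 9.1930;  PNT prediction ≈ 9.5115.

π(628) = 114 and π(8375) = 1048, so π(8375)/π(628) ≈ 9.1930. The PNT-predicted ratio is (8375/ln(8375)) / (628/ln(628)) ≈ 9.5115. The two agree to within a few percent, as expected.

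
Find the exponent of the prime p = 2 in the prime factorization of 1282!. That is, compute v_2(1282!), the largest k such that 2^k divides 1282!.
v_2(1282!) = 1279

Legendre's formula: v_p(n!) = Σ_{k ≥ 1} ⌊n / p^k⌋. For p = 2, n = 1282, the terms are:
  ⌊1282/2^1⌋ = ⌊1282/2⌋ = 641
  ⌊1282/2^2⌋ = ⌊1282/4⌋ = 320
  ⌊1282/2^3⌋ = ⌊1282/8⌋ = 160
  ⌊1282/2^4⌋ = ⌊1282/16⌋ = 80
  ⌊1282/2^5⌋ = ⌊1282/32⌋ = 40
  ⌊1282/2^6⌋ = ⌊1282/64⌋ = 20
  ⌊1282/2^7⌋ = ⌊1282/128⌋ = 10
  ⌊1282/2^8⌋ = ⌊1282/256⌋ = 5
  ⌊1282/2^9⌋ = ⌊1282/512⌋ = 2
  ⌊1282/2^10⌋ = ⌊1282/1024⌋ = 1
(the next term ⌊1282/2^11⌋ = 0, terminating the sum). Summing: v_2(1282!) = 641 + 320 + 160 + 80 + 40 + 20 + 10 + 5 + 2 + 1 = 1279.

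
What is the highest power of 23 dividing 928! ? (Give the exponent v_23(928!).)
v_23(928!) = 41

Legendre's formula: v_p(n!) = Σ_{k ≥ 1} ⌊n / p^k⌋. For p = 23, n = 928, the terms are:
  ⌊928/23^1⌋ = ⌊928/23⌋ = 40
  ⌊928/23^2⌋ = ⌊928/529⌋ = 1
(the next term ⌊928/23^3⌋ = 0, terminating the sum). Summing: v_23(928!) = 40 + 1 = 41.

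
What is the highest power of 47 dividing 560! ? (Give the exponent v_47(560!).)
v_47(560!) = 11

Legendre's formula: v_p(n!) = Σ_{k ≥ 1} ⌊n / p^k⌋. For p = 47, n = 560, the terms are:
  ⌊560/47^1⌋ = ⌊560/47⌋ = 11
(the next term ⌊560/47^2⌋ = 0, terminating the sum). Summing: v_47(560!) = 11 = 11.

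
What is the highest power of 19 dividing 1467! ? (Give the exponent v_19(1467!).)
v_19(1467!) = 81

Legendre's formula: v_p(n!) = Σ_{k ≥ 1} ⌊n / p^k⌋. For p = 19, n = 1467, the terms are:
  ⌊1467/19^1⌋ = ⌊1467/19⌋ = 77
  ⌊1467/19^2⌋ = ⌊1467/361⌋ = 4
(the next term ⌊1467/19^3⌋ = 0, terminating the sum). Summing: v_19(1467!) = 77 + 4 = 81.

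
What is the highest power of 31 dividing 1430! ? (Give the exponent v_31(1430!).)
v_31(1430!) = 47

Legendre's formula: v_p(n!) = Σ_{k ≥ 1} ⌊n / p^k⌋. For p = 31, n = 1430, the terms are:
  ⌊1430/31^1⌋ = ⌊1430/31⌋ = 46
  ⌊1430/31^2⌋ = ⌊1430/961⌋ = 1
(the next term ⌊1430/31^3⌋ = 0, terminating the sum). Summing: v_31(1430!) = 46 + 1 = 47.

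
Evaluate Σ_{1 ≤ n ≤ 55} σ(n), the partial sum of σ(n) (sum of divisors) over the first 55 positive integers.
Σ_{n ≤ 55} σ(n) = 2496

Compute σ(n) for each 1 ≤ n ≤ 55: σ(1) = 1, σ(2) = 3, σ(3) = 4, σ(4) = 7, σ(5) = 6, σ(6) = 12, σ(7) = 8, σ(8) = 15, σ(9) = 13, σ(10) = 18, σ(11) = 12, σ(12) = 28, σ(13) = 14, σ(14) = 24, σ(15) = 24, σ(16) = 31, σ(17) = 18, σ(18) = 39, σ(19) = 20, σ(20) = 42, σ(21) = 32, σ(22) = 36, σ(23) = 24, σ(24) = 60, σ(25) = 31, σ(26) = 42, σ(27) = 40, σ(28) = 56, σ(29) = 30, σ(30) = 72, σ(31) = 32, σ(32) = 63, σ(33) = 48, σ(34) = 54, σ(35) = 48, σ(36) = 91, σ(37) = 38, σ(38) = 60, σ(39) = 56, σ(40) = 90, σ(41) = 42, σ(42) = 96, σ(43) = 44, σ(44) = 84, σ(45) = 78, σ(46) = 72, σ(47) = 48, σ(48) = 124, σ(49) = 57, σ(50) = 93, σ(51) = 72, σ(52) = 98, σ(53) = 54, σ(54) = 120, σ(55) = 72. Summing all 55 values: 2496. (Average order: Σ_{n ≤ x} σ(n) ~ (π²/12) x². For x = 55, (π²/12)·55² ≈ 2487.96.)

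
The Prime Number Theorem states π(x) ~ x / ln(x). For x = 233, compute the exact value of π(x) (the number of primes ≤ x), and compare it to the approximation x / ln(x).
π(233) = 51;  x/ln(x) ≈ 42.74;  relative error ≈ 16.19%.

Directly count primes up to 233: π(233) = 51. The PNT approximation gives 233/ln(233) ≈ 233/5.45104 ≈ 42.74. Relative error (π(x) − x/ln(x)) / π(x) ≈ 16.19%; the approximation is known to undercount slightly (Li(x) is a better estimate).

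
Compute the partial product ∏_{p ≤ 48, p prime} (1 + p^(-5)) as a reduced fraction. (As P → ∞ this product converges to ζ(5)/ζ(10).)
∏ = 77350420258916008694441522216355088445733760320747817275637792505856/74669957780522328018216335873020857442299719217280893302140029444835

The primes p ≤ 48 are [2, 3, 5, 7, 11, 13, 17, 19, 23, 29, 31, 37, 41, 43, 47]. For each, (1 + 1/p^5) = (p^5 + 1)/p^5. Multiplying these fractions over p ∈ [2, 3, 5, 7, 11, 13, 17, 19, 23, 29, 31, 37, 41, 43, 47] gives 77350420258916008694441522216355088445733760320747817275637792505856/74669957780522328018216335873020857442299719217280893302140029444835. (In the limit P → ∞ this tends to ζ(5)/ζ(10).)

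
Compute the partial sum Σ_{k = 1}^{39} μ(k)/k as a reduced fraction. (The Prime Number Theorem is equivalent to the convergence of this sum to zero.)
Σ μ(k)/k = 124873406579/2473579378270

Values of μ(k) for 1 ≤ k ≤ 39: μ(1) = 1, μ(2) = -1, μ(3) = -1, μ(5) = -1, μ(6) = 1, μ(7) = -1, μ(10) = 1, μ(11) = -1, μ(13) = -1, μ(14) = 1, μ(15) = 1, μ(17) = -1, μ(19) = -1, μ(21) = 1, μ(22) = 1, μ(23) = -1, μ(26) = 1, μ(29) = -1, μ(30) = -1, μ(31) = -1, μ(33) = 1, μ(34) = 1, μ(35) = 1, μ(37) = -1, μ(38) = 1, μ(39) = 1, with μ = 0 on non-squarefree integers. Summing μ(k)/k for k where μ(k) ≠ 0 gives 124873406579/2473579378270 ≈ 0.0505. (PNT ⟺ this sum → 0 as n → ∞.)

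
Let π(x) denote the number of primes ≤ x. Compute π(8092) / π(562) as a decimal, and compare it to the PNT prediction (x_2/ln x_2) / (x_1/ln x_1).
π(8092)/π(562) = 1017/102 ≈ 9.9706;  PNT prediction ≈ 10.1309.

π(562) = 102 and π(8092) = 1017, so π(8092)/π(562) ≈ 9.9706. The PNT-predicted ratio is (8092/ln(8092)) / (562/ln(562)) ≈ 10.1309. The two agree to within a few percent, as expected.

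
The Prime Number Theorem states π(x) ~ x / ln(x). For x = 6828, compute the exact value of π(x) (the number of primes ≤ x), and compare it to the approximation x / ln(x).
π(6828) = 878;  x/ln(x) ≈ 773.38;  relative error ≈ 11.92%.

Directly count primes up to 6828: π(6828) = 878. The PNT approximation gives 6828/ln(6828) ≈ 6828/8.82879 ≈ 773.38. Relative error (π(x) − x/ln(x)) / π(x) ≈ 11.92%; the approximation is known to undercount slightly (Li(x) is a better estimate).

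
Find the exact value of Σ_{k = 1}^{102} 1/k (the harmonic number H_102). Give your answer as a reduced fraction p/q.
H_102 = 1466680552926312970266451896162877432149019/281670315928038407744716588098661706369472

Direct summation: H_102 = 1 + 1/2 + ... + 1/102. The least common denominator is lcm(1, ..., 102) = 7041757898200960193617914702466542659236800; over this denominator the numerator is 7041757898200960193617914702466542659236800 + 3520878949100480096808957351233271329618400 + 2347252632733653397872638234155514219745600 + 1760439474550240048404478675616635664809200 + 1408351579640192038723582940493308531847360 + 1173626316366826698936319117077757109872800 + 1005965414028708599088273528923791808462400 + 880219737275120024202239337808317832404600 + 782417544244551132624212744718504739915200 + 704175789820096019361791470246654265923680 + 640159808927360017601628609315140241748800 + 586813158183413349468159558538878554936400 + 541673684476996937970608823266657127633600 + 502982707014354299544136764461895904231200 + 469450526546730679574527646831102843949120 + 440109868637560012101119668904158916202300 + 414221052835350599624583217792149568190400 + 391208772122275566312106372359252369957600 + 370618836747418957558837615919291718907200 + 352087894910048009680895735123327132961840 + 335321804676236199696091176307930602820800 + 320079904463680008800814304657570120874400 + 306163386878302617113822378368110550401600 + 293406579091706674734079779269439277468200 + 281670315928038407744716588098661706369472 + 270836842238498468985304411633328563816800 + 260805848081517044208070914906168246638400 + 251491353507177149772068382230947952115600 + 242819237868998627366134989740225608939200 + 234725263273365339787263823415551421974560 + 227153480587127748181223054918275569652800 + 220054934318780006050559834452079458101150 + 213386602975786672533876203105046747249600 + 207110526417675299812291608896074784095200 + 201193082805741719817654705784758361692480 + 195604386061137783156053186179626184978800 + 190317781032458383611294991958555207006400 + 185309418373709478779418807959645859453600 + 180557894825665645990202941088885709211200 + 176043947455024004840447867561663566480920 + 171750192639047809600436943962598601444800 + 167660902338118099848045588153965301410400 + 163761811586068841712044527964338201377600 + 160039952231840004400407152328785060437200 + 156483508848910226524842548943700947983040 + 153081693439151308556911189184055275200800 + 149824636131935323268466270265245588494400 + 146703289545853337367039889634719638734100 + 143709344861244085584039075560541686923200 + 140835157964019203872358294049330853184736 + 138073684278450199874861072597383189396800 + 135418421119249234492652205816664281908400 + 132863356569829437615432352876727219985600 + 130402924040758522104035457453084123319200 + 128031961785472003520325721863028048349760 + 125745676753588574886034191115473976057800 + 123539612249139652519612538639763906302400 + 121409618934499313683067494870112804469600 + 119351828783067121925727367838415977275200 + 117362631636682669893631911707775710987280 + 115438654068868199895375650860107256708800 + 113576740293563874090611527459137784826400 + 111773934892078733232030392102643534273600 + 110027467159390003025279917226039729050575 + 108334736895399387594121764653331425526720 + 106693301487893336266938101552523373624800 + 105100864152253137218177831380097651630400 + 103555263208837649906145804448037392047600 + 102054462292767539037940792789370183467200 + 100596541402870859908827352892379180846240 + 99179688707055777374900207076993558580800 + 97802193030568891578026593089813092489400 + 96462436961656988953670064417349899441600 + 95158890516229191805647495979277603503200 + 93890105309346135914905529366220568789824 + 92654709186854739389709403979822929726800 + 91451401275337145371661229902162891678400 + 90278947412832822995101470544442854605600 + 89136175926594432830606515221095476699200 + 88021973727512002420223933780831783240460 + 86935282693839014736023638302056082212800 + 85875096319523904800218471981299300722400 + 84840456604830845706239936174295694689600 + 83830451169059049924022794076982650705200 + 82844210567070119924916643558429913638080 + 81880905793034420856022263982169100688800 + 80939745956332875788711663246741869646400 + 80019976115920002200203576164392530218600 + 79120875260684945995706906769286996171200 + 78241754424455113262421274471850473991520 + 77381954925285276852944117609522446804800 + 76540846719575654278455594592027637600400 + 75717826862375916060407684972758523217600 + 74912318065967661634233135132622794247200 + 74123767349483791511767523183858343781440 + 73351644772926668683519944817359819367050 + 72595442249494434985751697963572604734400 + 71854672430622042792019537780270843461600 + 71128867658595557511292067701682249083200 + 70417578982009601936179147024665426592368 + 69720375229712477164533808935312303556800 + 69036842139225099937430536298691594698400 = 36667013823157824256661297404071935803725475, so H_102 = 36667013823157824256661297404071935803725475/7041757898200960193617914702466542659236800; reducing by gcd(36667013823157824256661297404071935803725475, 7041757898200960193617914702466542659236800) = 25 gives 1466680552926312970266451896162877432149019/281670315928038407744716588098661706369472 ≈ 5.20708. (The PNT-adjacent estimate ln(102) + γ ≈ 5.20219 matches within O(1/n).)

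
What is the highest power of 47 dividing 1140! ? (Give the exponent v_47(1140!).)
v_47(1140!) = 24

Legendre's formula: v_p(n!) = Σ_{k ≥ 1} ⌊n / p^k⌋. For p = 47, n = 1140, the terms are:
  ⌊1140/47^1⌋ = ⌊1140/47⌋ = 24
(the next term ⌊1140/47^2⌋ = 0, terminating the sum). Summing: v_47(1140!) = 24 = 24.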